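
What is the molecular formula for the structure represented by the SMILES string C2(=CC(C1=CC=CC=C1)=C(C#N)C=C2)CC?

Heavy atoms from the SMILES: 15 C, 1 N.
Implicit hydrogens by atom environment:
  8 × C (aromatic): 1 H each → 8
  4 × C (aromatic): no H
  1 × C: 3 H
  1 × C: 2 H
  1 × C: no H
  1 × N: no H
  Total hydrogens = 13.
Molecular formula: C15H13N

C15H13N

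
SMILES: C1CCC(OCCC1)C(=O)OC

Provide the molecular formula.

C9H16O3

Heavy atoms from the SMILES: 9 C, 3 O.
Implicit hydrogens by atom environment:
  6 × C: 2 H each → 12
  3 × O: no H
  1 × C: 3 H
  1 × C: 1 H
  1 × C: no H
  Total hydrogens = 16.
Molecular formula: C9H16O3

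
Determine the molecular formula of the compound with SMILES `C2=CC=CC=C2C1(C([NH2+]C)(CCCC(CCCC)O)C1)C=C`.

Heavy atoms from the SMILES: 20 C, 1 N, 1 O.
Implicit hydrogens by atom environment:
  8 × C: 2 H each → 16
  5 × C (aromatic): 1 H each → 5
  2 × C: 3 H each → 6
  2 × C: 1 H each → 2
  2 × C: no H
  1 × C (aromatic): no H
  1 × N (charge +1): 2 H
  1 × O: 1 H
  Total hydrogens = 32.
Net charge +1.
Molecular formula: C20H32NO+

C20H32NO+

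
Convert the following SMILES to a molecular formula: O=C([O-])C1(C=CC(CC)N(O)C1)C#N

C9H11N2O3-

Heavy atoms from the SMILES: 9 C, 2 N, 3 O.
Implicit hydrogens by atom environment:
  3 × C: 1 H each → 3
  3 × C: no H
  2 × C: 2 H each → 4
  2 × N: no H
  1 × C: 3 H
  1 × O: 1 H
  1 × O: no H
  1 × O (charge -1): no H
  Total hydrogens = 11.
Net charge -1.
Molecular formula: C9H11N2O3-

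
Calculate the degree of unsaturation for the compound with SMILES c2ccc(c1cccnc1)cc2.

8

Molecular formula from the SMILES: C11H9N.
DoU = (2C + 2 + N − H − X)/2 = (2·11 + 2 + 1 − 9 − 0)/2 = 16/2 = 8.
(Structurally: 2 ring(s) + 6 π bond(s) = 8.)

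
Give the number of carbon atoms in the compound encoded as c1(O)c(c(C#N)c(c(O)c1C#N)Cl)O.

The symbol for carbon appears 8 times in the SMILES. Lowercase c denotes aromatic carbon and counts toward C.

8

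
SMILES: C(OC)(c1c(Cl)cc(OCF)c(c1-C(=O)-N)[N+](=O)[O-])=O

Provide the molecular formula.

Heavy atoms from the SMILES: 10 C, 1 Cl, 1 F, 2 N, 6 O.
Implicit hydrogens by atom environment:
  5 × C (aromatic): no H
  5 × O: no H
  2 × C: no H
  1 × C: 3 H
  1 × C: 2 H
  1 × C (aromatic): 1 H
  1 × Cl: no H
  1 × F: no H
  1 × N: 2 H
  1 × N (charge +1): no H
  1 × O (charge -1): no H
  Total hydrogens = 8.
Molecular formula: C10H8ClFN2O6

C10H8ClFN2O6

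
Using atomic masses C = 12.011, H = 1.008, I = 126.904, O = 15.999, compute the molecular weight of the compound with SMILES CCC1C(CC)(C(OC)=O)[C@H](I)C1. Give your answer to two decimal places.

296.15

Molecular formula: C10H17IO2.
M = 10×12.011 + 17×1.008 + 1×126.904 + 2×15.999 = 296.15 g/mol.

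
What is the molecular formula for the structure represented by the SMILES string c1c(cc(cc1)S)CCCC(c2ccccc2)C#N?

C17H17NS

Heavy atoms from the SMILES: 17 C, 1 N, 1 S.
Implicit hydrogens by atom environment:
  9 × C (aromatic): 1 H each → 9
  3 × C: 2 H each → 6
  3 × C (aromatic): no H
  1 × C: 1 H
  1 × C: no H
  1 × N: no H
  1 × S: 1 H
  Total hydrogens = 17.
Molecular formula: C17H17NS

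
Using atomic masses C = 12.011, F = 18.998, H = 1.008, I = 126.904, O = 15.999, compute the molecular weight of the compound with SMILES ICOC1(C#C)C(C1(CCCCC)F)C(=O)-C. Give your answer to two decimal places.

Molecular formula: C13H18FIO2.
M = 13×12.011 + 1×18.998 + 18×1.008 + 1×126.904 + 2×15.999 = 352.19 g/mol.

352.19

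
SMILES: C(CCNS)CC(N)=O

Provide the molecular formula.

C5H12N2OS

Heavy atoms from the SMILES: 5 C, 2 N, 1 O, 1 S.
Implicit hydrogens by atom environment:
  4 × C: 2 H each → 8
  1 × C: no H
  1 × N: 2 H
  1 × N: 1 H
  1 × O: no H
  1 × S: 1 H
  Total hydrogens = 12.
Molecular formula: C5H12N2OS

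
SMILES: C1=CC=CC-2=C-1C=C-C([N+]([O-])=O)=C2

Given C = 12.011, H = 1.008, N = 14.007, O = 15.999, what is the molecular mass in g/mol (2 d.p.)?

Molecular formula: C10H7NO2.
M = 10×12.011 + 7×1.008 + 1×14.007 + 2×15.999 = 173.17 g/mol.

173.17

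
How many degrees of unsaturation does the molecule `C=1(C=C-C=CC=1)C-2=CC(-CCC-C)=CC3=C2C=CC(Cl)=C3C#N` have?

13

Molecular formula from the SMILES: C21H18ClN.
DoU = (2C + 2 + N − H − X)/2 = (2·21 + 2 + 1 − 18 − 1)/2 = 26/2 = 13.
(Structurally: 3 ring(s) + 10 π bond(s) = 13.)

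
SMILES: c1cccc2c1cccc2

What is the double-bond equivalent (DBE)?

Molecular formula from the SMILES: C10H8.
DoU = (2C + 2 + N − H − X)/2 = (2·10 + 2 + 0 − 8 − 0)/2 = 14/2 = 7.
(Structurally: 2 ring(s) + 5 π bond(s) = 7.)

7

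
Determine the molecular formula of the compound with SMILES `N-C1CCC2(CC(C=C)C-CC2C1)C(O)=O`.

Heavy atoms from the SMILES: 13 C, 1 N, 2 O.
Implicit hydrogens by atom environment:
  7 × C: 2 H each → 14
  4 × C: 1 H each → 4
  2 × C: no H
  1 × N: 2 H
  1 × O: 1 H
  1 × O: no H
  Total hydrogens = 21.
Molecular formula: C13H21NO2

C13H21NO2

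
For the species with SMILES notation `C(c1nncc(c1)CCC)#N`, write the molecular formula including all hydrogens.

Heavy atoms from the SMILES: 8 C, 3 N.
Implicit hydrogens by atom environment:
  2 × C: 2 H each → 4
  2 × C (aromatic): 1 H each → 2
  2 × C (aromatic): no H
  2 × N (aromatic): no H
  1 × C: 3 H
  1 × C: no H
  1 × N: no H
  Total hydrogens = 9.
Molecular formula: C8H9N3

C8H9N3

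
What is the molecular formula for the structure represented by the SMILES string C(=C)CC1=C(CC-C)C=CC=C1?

Heavy atoms from the SMILES: 12 C.
Implicit hydrogens by atom environment:
  4 × C: 2 H each → 8
  4 × C (aromatic): 1 H each → 4
  2 × C (aromatic): no H
  1 × C: 3 H
  1 × C: 1 H
  Total hydrogens = 16.
Molecular formula: C12H16

C12H16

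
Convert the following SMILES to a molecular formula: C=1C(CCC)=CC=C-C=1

Heavy atoms from the SMILES: 9 C.
Implicit hydrogens by atom environment:
  5 × C (aromatic): 1 H each → 5
  2 × C: 2 H each → 4
  1 × C: 3 H
  1 × C (aromatic): no H
  Total hydrogens = 12.
Molecular formula: C9H12

C9H12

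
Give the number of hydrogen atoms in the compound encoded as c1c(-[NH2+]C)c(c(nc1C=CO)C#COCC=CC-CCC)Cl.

Hydrogens are implicit in SMILES; fill each atom to its normal valence:
  4 × C: 2 H each → 8
  4 × C: 1 H each → 4
  4 × C (aromatic): no H
  2 × C: 3 H each → 6
  2 × C: no H
  1 × C (aromatic): 1 H
  1 × Cl: no H
  1 × N (charge +1): 2 H
  1 × N (aromatic): no H
  1 × O: 1 H
  1 × O: no H
  Total hydrogens = 22.

22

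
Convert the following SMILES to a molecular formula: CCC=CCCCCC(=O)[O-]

C9H15O2-

Heavy atoms from the SMILES: 9 C, 2 O.
Implicit hydrogens by atom environment:
  5 × C: 2 H each → 10
  2 × C: 1 H each → 2
  1 × C: 3 H
  1 × C: no H
  1 × O: no H
  1 × O (charge -1): no H
  Total hydrogens = 15.
Net charge -1.
Molecular formula: C9H15O2-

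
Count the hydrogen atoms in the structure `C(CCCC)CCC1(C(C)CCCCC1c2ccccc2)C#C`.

Hydrogens are implicit in SMILES; fill each atom to its normal valence:
  10 × C: 2 H each → 20
  5 × C (aromatic): 1 H each → 5
  3 × C: 1 H each → 3
  2 × C: 3 H each → 6
  2 × C: no H
  1 × C (aromatic): no H
  Total hydrogens = 34.

34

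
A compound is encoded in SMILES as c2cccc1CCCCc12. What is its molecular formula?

Heavy atoms from the SMILES: 10 C.
Implicit hydrogens by atom environment:
  4 × C: 2 H each → 8
  4 × C (aromatic): 1 H each → 4
  2 × C (aromatic): no H
  Total hydrogens = 12.
Molecular formula: C10H12

C10H12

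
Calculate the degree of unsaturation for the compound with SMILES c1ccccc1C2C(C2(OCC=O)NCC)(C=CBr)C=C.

8

Molecular formula from the SMILES: C17H20BrNO2.
DoU = (2C + 2 + N − H − X)/2 = (2·17 + 2 + 1 − 20 − 1)/2 = 16/2 = 8.
(Structurally: 2 ring(s) + 6 π bond(s) = 8.)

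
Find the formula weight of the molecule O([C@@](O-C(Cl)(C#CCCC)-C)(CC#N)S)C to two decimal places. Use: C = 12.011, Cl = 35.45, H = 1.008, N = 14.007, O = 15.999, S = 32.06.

Molecular formula: C11H16ClNO2S.
M = 11×12.011 + 1×35.45 + 16×1.008 + 1×14.007 + 2×15.999 + 1×32.06 = 261.76 g/mol.

261.76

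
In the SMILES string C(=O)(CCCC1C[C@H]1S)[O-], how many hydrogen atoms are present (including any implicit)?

Hydrogens are implicit in SMILES; fill each atom to its normal valence:
  4 × C: 2 H each → 8
  2 × C: 1 H each → 2
  1 × C: no H
  1 × O: no H
  1 × O (charge -1): no H
  1 × S: 1 H
  Total hydrogens = 11.

11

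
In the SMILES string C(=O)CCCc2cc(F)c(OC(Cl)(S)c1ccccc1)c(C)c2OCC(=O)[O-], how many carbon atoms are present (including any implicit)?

The symbol for carbon appears 20 times in the SMILES. Lowercase c denotes aromatic carbon and counts toward C.

20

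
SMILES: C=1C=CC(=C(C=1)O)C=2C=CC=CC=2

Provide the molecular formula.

Heavy atoms from the SMILES: 12 C, 1 O.
Implicit hydrogens by atom environment:
  9 × C (aromatic): 1 H each → 9
  3 × C (aromatic): no H
  1 × O: 1 H
  Total hydrogens = 10.
Molecular formula: C12H10O

C12H10O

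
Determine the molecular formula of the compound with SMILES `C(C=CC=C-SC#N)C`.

Heavy atoms from the SMILES: 7 C, 1 N, 1 S.
Implicit hydrogens by atom environment:
  4 × C: 1 H each → 4
  1 × C: 3 H
  1 × C: 2 H
  1 × C: no H
  1 × N: no H
  1 × S: no H
  Total hydrogens = 9.
Molecular formula: C7H9NS

C7H9NS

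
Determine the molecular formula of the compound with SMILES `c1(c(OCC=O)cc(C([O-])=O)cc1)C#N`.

Heavy atoms from the SMILES: 10 C, 1 N, 4 O.
Implicit hydrogens by atom environment:
  3 × C (aromatic): 1 H each → 3
  3 × C (aromatic): no H
  3 × O: no H
  2 × C: no H
  1 × C: 2 H
  1 × C: 1 H
  1 × N: no H
  1 × O (charge -1): no H
  Total hydrogens = 6.
Net charge -1.
Molecular formula: C10H6NO4-

C10H6NO4-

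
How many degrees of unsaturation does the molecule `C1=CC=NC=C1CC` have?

Molecular formula from the SMILES: C7H9N.
DoU = (2C + 2 + N − H − X)/2 = (2·7 + 2 + 1 − 9 − 0)/2 = 8/2 = 4.
(Structurally: 1 ring(s) + 3 π bond(s) = 4.)

4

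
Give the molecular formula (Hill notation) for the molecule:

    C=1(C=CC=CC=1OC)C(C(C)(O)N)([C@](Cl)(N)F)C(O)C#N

C13H17ClFN3O3

Heavy atoms from the SMILES: 13 C, 1 Cl, 1 F, 3 N, 3 O.
Implicit hydrogens by atom environment:
  4 × C (aromatic): 1 H each → 4
  4 × C: no H
  2 × C: 3 H each → 6
  2 × C (aromatic): no H
  2 × N: 2 H each → 4
  2 × O: 1 H each → 2
  1 × C: 1 H
  1 × Cl: no H
  1 × F: no H
  1 × N: no H
  1 × O: no H
  Total hydrogens = 17.
Molecular formula: C13H17ClFN3O3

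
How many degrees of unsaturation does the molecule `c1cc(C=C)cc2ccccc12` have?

Molecular formula from the SMILES: C12H10.
DoU = (2C + 2 + N − H − X)/2 = (2·12 + 2 + 0 − 10 − 0)/2 = 16/2 = 8.
(Structurally: 2 ring(s) + 6 π bond(s) = 8.)

8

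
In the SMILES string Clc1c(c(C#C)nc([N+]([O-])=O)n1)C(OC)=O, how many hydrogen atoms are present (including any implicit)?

4

Hydrogens are implicit in SMILES; fill each atom to its normal valence:
  4 × C (aromatic): no H
  3 × O: no H
  2 × C: no H
  2 × N (aromatic): no H
  1 × C: 3 H
  1 × C: 1 H
  1 × Cl: no H
  1 × N (charge +1): no H
  1 × O (charge -1): no H
  Total hydrogens = 4.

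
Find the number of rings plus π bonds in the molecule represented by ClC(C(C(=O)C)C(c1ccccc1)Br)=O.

Molecular formula from the SMILES: C11H10BrClO2.
DoU = (2C + 2 + N − H − X)/2 = (2·11 + 2 + 0 − 10 − 2)/2 = 12/2 = 6.
(Structurally: 1 ring(s) + 5 π bond(s) = 6.)

6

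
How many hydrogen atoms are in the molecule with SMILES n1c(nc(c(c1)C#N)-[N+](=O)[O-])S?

2

Hydrogens are implicit in SMILES; fill each atom to its normal valence:
  3 × C (aromatic): no H
  2 × N (aromatic): no H
  1 × C (aromatic): 1 H
  1 × C: no H
  1 × N: no H
  1 × N (charge +1): no H
  1 × O: no H
  1 × O (charge -1): no H
  1 × S: 1 H
  Total hydrogens = 2.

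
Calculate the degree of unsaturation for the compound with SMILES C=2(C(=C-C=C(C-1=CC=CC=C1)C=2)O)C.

8

Molecular formula from the SMILES: C13H12O.
DoU = (2C + 2 + N − H − X)/2 = (2·13 + 2 + 0 − 12 − 0)/2 = 16/2 = 8.
(Structurally: 2 ring(s) + 6 π bond(s) = 8.)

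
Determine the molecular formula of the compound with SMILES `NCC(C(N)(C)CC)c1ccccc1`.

C12H20N2

Heavy atoms from the SMILES: 12 C, 2 N.
Implicit hydrogens by atom environment:
  5 × C (aromatic): 1 H each → 5
  2 × C: 3 H each → 6
  2 × C: 2 H each → 4
  2 × N: 2 H each → 4
  1 × C: 1 H
  1 × C: no H
  1 × C (aromatic): no H
  Total hydrogens = 20.
Molecular formula: C12H20N2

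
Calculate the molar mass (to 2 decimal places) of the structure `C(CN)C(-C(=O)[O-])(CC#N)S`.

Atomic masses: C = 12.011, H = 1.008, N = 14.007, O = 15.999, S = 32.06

Molecular formula: C6H9N2O2S-.
M = 6×12.011 + 9×1.008 + 2×14.007 + 2×15.999 + 1×32.06 = 173.21 g/mol.

173.21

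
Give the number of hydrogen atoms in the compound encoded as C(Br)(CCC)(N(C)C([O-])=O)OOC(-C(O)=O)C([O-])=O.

Hydrogens are implicit in SMILES; fill each atom to its normal valence:
  5 × O: no H
  4 × C: no H
  2 × C: 3 H each → 6
  2 × C: 2 H each → 4
  2 × O (charge -1): no H
  1 × Br: no H
  1 × C: 1 H
  1 × N: no H
  1 × O: 1 H
  Total hydrogens = 12.

12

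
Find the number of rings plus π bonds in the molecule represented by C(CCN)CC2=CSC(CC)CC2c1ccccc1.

6

Molecular formula from the SMILES: C17H25NS.
DoU = (2C + 2 + N − H − X)/2 = (2·17 + 2 + 1 − 25 − 0)/2 = 12/2 = 6.
(Structurally: 2 ring(s) + 4 π bond(s) = 6.)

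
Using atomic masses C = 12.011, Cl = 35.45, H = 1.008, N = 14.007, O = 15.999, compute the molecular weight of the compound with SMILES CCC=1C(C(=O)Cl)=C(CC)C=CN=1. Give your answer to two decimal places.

197.66

Molecular formula: C10H12ClNO.
M = 10×12.011 + 1×35.45 + 12×1.008 + 1×14.007 + 1×15.999 = 197.66 g/mol.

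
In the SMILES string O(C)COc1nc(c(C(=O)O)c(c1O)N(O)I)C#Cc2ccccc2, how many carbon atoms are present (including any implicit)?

The symbol for carbon appears 16 times in the SMILES. Lowercase c denotes aromatic carbon and counts toward C.

16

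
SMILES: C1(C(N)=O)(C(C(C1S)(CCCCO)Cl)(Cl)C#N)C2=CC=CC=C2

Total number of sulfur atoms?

1

The symbol for sulfur appears 1 time in the SMILES.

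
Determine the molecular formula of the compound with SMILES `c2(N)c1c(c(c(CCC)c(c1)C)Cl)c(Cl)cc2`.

C14H15Cl2N

Heavy atoms from the SMILES: 14 C, 2 Cl, 1 N.
Implicit hydrogens by atom environment:
  7 × C (aromatic): no H
  3 × C (aromatic): 1 H each → 3
  2 × C: 3 H each → 6
  2 × C: 2 H each → 4
  2 × Cl: no H
  1 × N: 2 H
  Total hydrogens = 15.
Molecular formula: C14H15Cl2N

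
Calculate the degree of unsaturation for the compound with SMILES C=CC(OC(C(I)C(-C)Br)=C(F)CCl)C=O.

3

Molecular formula from the SMILES: C10H12BrClFIO2.
DoU = (2C + 2 + N − H − X)/2 = (2·10 + 2 + 0 − 12 − 4)/2 = 6/2 = 3.
(Structurally: 0 ring(s) + 3 π bond(s) = 3.)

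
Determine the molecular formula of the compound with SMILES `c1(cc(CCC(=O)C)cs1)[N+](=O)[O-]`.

Heavy atoms from the SMILES: 8 C, 1 N, 3 O, 1 S.
Implicit hydrogens by atom environment:
  2 × C: 2 H each → 4
  2 × C (aromatic): 1 H each → 2
  2 × C (aromatic): no H
  2 × O: no H
  1 × C: 3 H
  1 × C: no H
  1 × N (charge +1): no H
  1 × O (charge -1): no H
  1 × S (aromatic): no H
  Total hydrogens = 9.
Molecular formula: C8H9NO3S

C8H9NO3S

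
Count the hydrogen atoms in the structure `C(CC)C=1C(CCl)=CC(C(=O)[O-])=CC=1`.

Hydrogens are implicit in SMILES; fill each atom to its normal valence:
  3 × C: 2 H each → 6
  3 × C (aromatic): 1 H each → 3
  3 × C (aromatic): no H
  1 × C: 3 H
  1 × C: no H
  1 × Cl: no H
  1 × O: no H
  1 × O (charge -1): no H
  Total hydrogens = 12.

12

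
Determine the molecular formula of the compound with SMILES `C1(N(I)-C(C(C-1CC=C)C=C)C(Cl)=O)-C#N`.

Heavy atoms from the SMILES: 11 C, 1 Cl, 1 I, 2 N, 1 O.
Implicit hydrogens by atom environment:
  6 × C: 1 H each → 6
  3 × C: 2 H each → 6
  2 × C: no H
  2 × N: no H
  1 × Cl: no H
  1 × I: no H
  1 × O: no H
  Total hydrogens = 12.
Molecular formula: C11H12ClIN2O

C11H12ClIN2O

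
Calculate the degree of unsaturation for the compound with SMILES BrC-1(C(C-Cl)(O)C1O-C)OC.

Molecular formula from the SMILES: C6H10BrClO3.
DoU = (2C + 2 + N − H − X)/2 = (2·6 + 2 + 0 − 10 − 2)/2 = 2/2 = 1.
(Structurally: 1 ring(s) + 0 π bond(s) = 1.)

1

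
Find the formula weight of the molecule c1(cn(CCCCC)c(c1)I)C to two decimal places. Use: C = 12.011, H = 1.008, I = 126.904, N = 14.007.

Molecular formula: C10H16IN.
M = 10×12.011 + 16×1.008 + 1×126.904 + 1×14.007 = 277.15 g/mol.

277.15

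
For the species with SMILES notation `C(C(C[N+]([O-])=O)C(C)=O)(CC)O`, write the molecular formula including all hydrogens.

Heavy atoms from the SMILES: 7 C, 1 N, 4 O.
Implicit hydrogens by atom environment:
  2 × C: 3 H each → 6
  2 × C: 2 H each → 4
  2 × C: 1 H each → 2
  2 × O: no H
  1 × C: no H
  1 × N (charge +1): no H
  1 × O: 1 H
  1 × O (charge -1): no H
  Total hydrogens = 13.
Molecular formula: C7H13NO4

C7H13NO4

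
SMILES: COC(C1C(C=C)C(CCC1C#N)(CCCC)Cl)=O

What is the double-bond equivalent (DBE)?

Molecular formula from the SMILES: C15H22ClNO2.
DoU = (2C + 2 + N − H − X)/2 = (2·15 + 2 + 1 − 22 − 1)/2 = 10/2 = 5.
(Structurally: 1 ring(s) + 4 π bond(s) = 5.)

5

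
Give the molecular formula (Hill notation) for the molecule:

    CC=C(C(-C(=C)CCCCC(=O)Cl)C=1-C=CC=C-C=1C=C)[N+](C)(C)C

C22H31ClNO+

Heavy atoms from the SMILES: 22 C, 1 Cl, 1 N, 1 O.
Implicit hydrogens by atom environment:
  6 × C: 2 H each → 12
  4 × C: 3 H each → 12
  4 × C (aromatic): 1 H each → 4
  3 × C: 1 H each → 3
  3 × C: no H
  2 × C (aromatic): no H
  1 × Cl: no H
  1 × N (charge +1): no H
  1 × O: no H
  Total hydrogens = 31.
Net charge +1.
Molecular formula: C22H31ClNO+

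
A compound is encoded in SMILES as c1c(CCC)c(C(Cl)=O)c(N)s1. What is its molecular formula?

Heavy atoms from the SMILES: 8 C, 1 Cl, 1 N, 1 O, 1 S.
Implicit hydrogens by atom environment:
  3 × C (aromatic): no H
  2 × C: 2 H each → 4
  1 × C: 3 H
  1 × C (aromatic): 1 H
  1 × C: no H
  1 × Cl: no H
  1 × N: 2 H
  1 × O: no H
  1 × S (aromatic): no H
  Total hydrogens = 10.
Molecular formula: C8H10ClNOS

C8H10ClNOS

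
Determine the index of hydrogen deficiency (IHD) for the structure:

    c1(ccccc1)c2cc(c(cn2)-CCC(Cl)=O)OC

9

Molecular formula from the SMILES: C15H14ClNO2.
DoU = (2C + 2 + N − H − X)/2 = (2·15 + 2 + 1 − 14 − 1)/2 = 18/2 = 9.
(Structurally: 2 ring(s) + 7 π bond(s) = 9.)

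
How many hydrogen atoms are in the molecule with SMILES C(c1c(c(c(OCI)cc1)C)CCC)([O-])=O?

14

Hydrogens are implicit in SMILES; fill each atom to its normal valence:
  4 × C (aromatic): no H
  3 × C: 2 H each → 6
  2 × C: 3 H each → 6
  2 × C (aromatic): 1 H each → 2
  2 × O: no H
  1 × C: no H
  1 × I: no H
  1 × O (charge -1): no H
  Total hydrogens = 14.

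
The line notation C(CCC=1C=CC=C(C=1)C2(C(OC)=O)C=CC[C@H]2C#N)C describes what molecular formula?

Heavy atoms from the SMILES: 18 C, 1 N, 2 O.
Implicit hydrogens by atom environment:
  4 × C: 2 H each → 8
  4 × C (aromatic): 1 H each → 4
  3 × C: 1 H each → 3
  3 × C: no H
  2 × C: 3 H each → 6
  2 × C (aromatic): no H
  2 × O: no H
  1 × N: no H
  Total hydrogens = 21.
Molecular formula: C18H21NO2

C18H21NO2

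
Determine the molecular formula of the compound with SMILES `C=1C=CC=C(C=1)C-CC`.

Heavy atoms from the SMILES: 9 C.
Implicit hydrogens by atom environment:
  5 × C (aromatic): 1 H each → 5
  2 × C: 2 H each → 4
  1 × C: 3 H
  1 × C (aromatic): no H
  Total hydrogens = 12.
Molecular formula: C9H12

C9H12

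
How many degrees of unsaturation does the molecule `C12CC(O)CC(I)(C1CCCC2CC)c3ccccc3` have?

Molecular formula from the SMILES: C18H25IO.
DoU = (2C + 2 + N − H − X)/2 = (2·18 + 2 + 0 − 25 − 1)/2 = 12/2 = 6.
(Structurally: 3 ring(s) + 3 π bond(s) = 6.)

6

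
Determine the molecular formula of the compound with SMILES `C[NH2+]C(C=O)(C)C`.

Heavy atoms from the SMILES: 5 C, 1 N, 1 O.
Implicit hydrogens by atom environment:
  3 × C: 3 H each → 9
  1 × C: 1 H
  1 × C: no H
  1 × N (charge +1): 2 H
  1 × O: no H
  Total hydrogens = 12.
Net charge +1.
Molecular formula: C5H12NO+

C5H12NO+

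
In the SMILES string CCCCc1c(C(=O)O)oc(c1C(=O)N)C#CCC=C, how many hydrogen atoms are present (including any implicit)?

Hydrogens are implicit in SMILES; fill each atom to its normal valence:
  5 × C: 2 H each → 10
  4 × C (aromatic): no H
  4 × C: no H
  2 × O: no H
  1 × C: 3 H
  1 × C: 1 H
  1 × N: 2 H
  1 × O: 1 H
  1 × O (aromatic): no H
  Total hydrogens = 17.

17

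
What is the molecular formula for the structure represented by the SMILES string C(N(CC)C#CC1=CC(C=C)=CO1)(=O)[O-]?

Heavy atoms from the SMILES: 11 C, 1 N, 3 O.
Implicit hydrogens by atom environment:
  3 × C: no H
  2 × C: 2 H each → 4
  2 × C (aromatic): 1 H each → 2
  2 × C (aromatic): no H
  1 × C: 3 H
  1 × C: 1 H
  1 × N: no H
  1 × O (aromatic): no H
  1 × O: no H
  1 × O (charge -1): no H
  Total hydrogens = 10.
Net charge -1.
Molecular formula: C11H10NO3-

C11H10NO3-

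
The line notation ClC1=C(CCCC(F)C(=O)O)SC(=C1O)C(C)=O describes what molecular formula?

Heavy atoms from the SMILES: 11 C, 1 Cl, 1 F, 4 O, 1 S.
Implicit hydrogens by atom environment:
  4 × C (aromatic): no H
  3 × C: 2 H each → 6
  2 × C: no H
  2 × O: 1 H each → 2
  2 × O: no H
  1 × C: 3 H
  1 × C: 1 H
  1 × Cl: no H
  1 × F: no H
  1 × S (aromatic): no H
  Total hydrogens = 12.
Molecular formula: C11H12ClFO4S

C11H12ClFO4S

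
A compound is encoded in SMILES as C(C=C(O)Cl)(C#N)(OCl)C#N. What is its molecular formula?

C5H2Cl2N2O2

Heavy atoms from the SMILES: 5 C, 2 Cl, 2 N, 2 O.
Implicit hydrogens by atom environment:
  4 × C: no H
  2 × Cl: no H
  2 × N: no H
  1 × C: 1 H
  1 × O: 1 H
  1 × O: no H
  Total hydrogens = 2.
Molecular formula: C5H2Cl2N2O2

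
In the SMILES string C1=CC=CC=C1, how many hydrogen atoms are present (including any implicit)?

Hydrogens are implicit in SMILES; fill each atom to its normal valence:
  6 × C (aromatic): 1 H each → 6
  Total hydrogens = 6.

6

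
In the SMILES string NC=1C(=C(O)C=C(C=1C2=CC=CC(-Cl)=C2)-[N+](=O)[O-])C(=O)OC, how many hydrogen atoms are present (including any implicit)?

Hydrogens are implicit in SMILES; fill each atom to its normal valence:
  7 × C (aromatic): no H
  5 × C (aromatic): 1 H each → 5
  3 × O: no H
  1 × C: 3 H
  1 × C: no H
  1 × Cl: no H
  1 × N: 2 H
  1 × N (charge +1): no H
  1 × O: 1 H
  1 × O (charge -1): no H
  Total hydrogens = 11.

11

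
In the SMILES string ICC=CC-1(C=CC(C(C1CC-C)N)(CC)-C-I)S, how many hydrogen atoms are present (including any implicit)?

Hydrogens are implicit in SMILES; fill each atom to its normal valence:
  6 × C: 1 H each → 6
  5 × C: 2 H each → 10
  2 × C: 3 H each → 6
  2 × C: no H
  2 × I: no H
  1 × N: 2 H
  1 × S: 1 H
  Total hydrogens = 25.

25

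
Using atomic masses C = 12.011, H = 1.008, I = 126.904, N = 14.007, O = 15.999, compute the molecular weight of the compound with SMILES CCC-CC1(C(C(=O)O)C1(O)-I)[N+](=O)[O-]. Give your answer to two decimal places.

Molecular formula: C8H12INO5.
M = 8×12.011 + 12×1.008 + 1×126.904 + 1×14.007 + 5×15.999 = 329.09 g/mol.

329.09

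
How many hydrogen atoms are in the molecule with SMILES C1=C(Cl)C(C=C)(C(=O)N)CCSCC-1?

Hydrogens are implicit in SMILES; fill each atom to its normal valence:
  5 × C: 2 H each → 10
  3 × C: no H
  2 × C: 1 H each → 2
  1 × Cl: no H
  1 × N: 2 H
  1 × O: no H
  1 × S: no H
  Total hydrogens = 14.

14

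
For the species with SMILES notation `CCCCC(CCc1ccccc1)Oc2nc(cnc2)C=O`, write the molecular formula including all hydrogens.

Heavy atoms from the SMILES: 18 C, 2 N, 2 O.
Implicit hydrogens by atom environment:
  7 × C (aromatic): 1 H each → 7
  5 × C: 2 H each → 10
  3 × C (aromatic): no H
  2 × C: 1 H each → 2
  2 × N (aromatic): no H
  2 × O: no H
  1 × C: 3 H
  Total hydrogens = 22.
Molecular formula: C18H22N2O2

C18H22N2O2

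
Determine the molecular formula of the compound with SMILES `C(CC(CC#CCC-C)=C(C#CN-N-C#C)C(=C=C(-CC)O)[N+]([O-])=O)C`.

C20H25N3O3

Heavy atoms from the SMILES: 20 C, 3 N, 3 O.
Implicit hydrogens by atom environment:
  10 × C: no H
  6 × C: 2 H each → 12
  3 × C: 3 H each → 9
  2 × N: 1 H each → 2
  1 × C: 1 H
  1 × N (charge +1): no H
  1 × O: 1 H
  1 × O: no H
  1 × O (charge -1): no H
  Total hydrogens = 25.
Molecular formula: C20H25N3O3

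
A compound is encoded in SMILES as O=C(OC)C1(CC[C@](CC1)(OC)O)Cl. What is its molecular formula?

Heavy atoms from the SMILES: 9 C, 1 Cl, 4 O.
Implicit hydrogens by atom environment:
  4 × C: 2 H each → 8
  3 × C: no H
  3 × O: no H
  2 × C: 3 H each → 6
  1 × Cl: no H
  1 × O: 1 H
  Total hydrogens = 15.
Molecular formula: C9H15ClO4

C9H15ClO4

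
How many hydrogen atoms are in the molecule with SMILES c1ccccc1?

Hydrogens are implicit in SMILES; fill each atom to its normal valence:
  6 × C (aromatic): 1 H each → 6
  Total hydrogens = 6.

6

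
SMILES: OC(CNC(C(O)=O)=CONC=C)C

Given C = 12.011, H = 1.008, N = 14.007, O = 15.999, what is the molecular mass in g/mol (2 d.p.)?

202.21

Molecular formula: C8H14N2O4.
M = 8×12.011 + 14×1.008 + 2×14.007 + 4×15.999 = 202.21 g/mol.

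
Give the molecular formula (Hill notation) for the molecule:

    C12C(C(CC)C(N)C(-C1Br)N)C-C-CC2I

C12H22BrIN2

Heavy atoms from the SMILES: 1 Br, 12 C, 1 I, 2 N.
Implicit hydrogens by atom environment:
  7 × C: 1 H each → 7
  4 × C: 2 H each → 8
  2 × N: 2 H each → 4
  1 × Br: no H
  1 × C: 3 H
  1 × I: no H
  Total hydrogens = 22.
Molecular formula: C12H22BrIN2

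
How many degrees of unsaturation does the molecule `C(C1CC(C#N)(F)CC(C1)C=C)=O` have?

5

Molecular formula from the SMILES: C10H12FNO.
DoU = (2C + 2 + N − H − X)/2 = (2·10 + 2 + 1 − 12 − 1)/2 = 10/2 = 5.
(Structurally: 1 ring(s) + 4 π bond(s) = 5.)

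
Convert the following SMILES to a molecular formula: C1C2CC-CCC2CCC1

Heavy atoms from the SMILES: 10 C.
Implicit hydrogens by atom environment:
  8 × C: 2 H each → 16
  2 × C: 1 H each → 2
  Total hydrogens = 18.
Molecular formula: C10H18

C10H18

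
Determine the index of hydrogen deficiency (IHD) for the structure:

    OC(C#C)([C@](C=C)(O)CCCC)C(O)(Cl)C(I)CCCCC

Molecular formula from the SMILES: C17H28ClIO3.
DoU = (2C + 2 + N − H − X)/2 = (2·17 + 2 + 0 − 28 − 2)/2 = 6/2 = 3.
(Structurally: 0 ring(s) + 3 π bond(s) = 3.)

3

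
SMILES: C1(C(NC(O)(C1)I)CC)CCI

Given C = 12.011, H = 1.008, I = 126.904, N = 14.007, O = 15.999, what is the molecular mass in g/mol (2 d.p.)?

Molecular formula: C8H15I2NO.
M = 8×12.011 + 15×1.008 + 2×126.904 + 1×14.007 + 1×15.999 = 395.02 g/mol.

395.02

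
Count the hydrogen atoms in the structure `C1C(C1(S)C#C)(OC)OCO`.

10

Hydrogens are implicit in SMILES; fill each atom to its normal valence:
  3 × C: no H
  2 × C: 2 H each → 4
  2 × O: no H
  1 × C: 3 H
  1 × C: 1 H
  1 × O: 1 H
  1 × S: 1 H
  Total hydrogens = 10.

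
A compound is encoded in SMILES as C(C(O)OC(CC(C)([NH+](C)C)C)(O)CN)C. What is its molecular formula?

Heavy atoms from the SMILES: 11 C, 2 N, 3 O.
Implicit hydrogens by atom environment:
  5 × C: 3 H each → 15
  3 × C: 2 H each → 6
  2 × C: no H
  2 × O: 1 H each → 2
  1 × C: 1 H
  1 × N: 2 H
  1 × N (charge +1): 1 H
  1 × O: no H
  Total hydrogens = 27.
Net charge +1.
Molecular formula: C11H27N2O3+

C11H27N2O3+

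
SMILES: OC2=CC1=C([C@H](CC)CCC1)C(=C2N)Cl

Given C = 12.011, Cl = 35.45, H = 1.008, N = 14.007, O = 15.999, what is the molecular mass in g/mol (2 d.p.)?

225.72

Molecular formula: C12H16ClNO.
M = 12×12.011 + 1×35.45 + 16×1.008 + 1×14.007 + 1×15.999 = 225.72 g/mol.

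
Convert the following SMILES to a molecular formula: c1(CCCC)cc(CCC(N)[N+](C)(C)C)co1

Heavy atoms from the SMILES: 14 C, 2 N, 1 O.
Implicit hydrogens by atom environment:
  5 × C: 2 H each → 10
  4 × C: 3 H each → 12
  2 × C (aromatic): 1 H each → 2
  2 × C (aromatic): no H
  1 × C: 1 H
  1 × N: 2 H
  1 × N (charge +1): no H
  1 × O (aromatic): no H
  Total hydrogens = 27.
Net charge +1.
Molecular formula: C14H27N2O+

C14H27N2O+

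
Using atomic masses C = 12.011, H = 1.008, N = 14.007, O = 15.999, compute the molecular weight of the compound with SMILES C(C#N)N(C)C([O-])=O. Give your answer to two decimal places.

113.10

Molecular formula: C4H5N2O2-.
M = 4×12.011 + 5×1.008 + 2×14.007 + 2×15.999 = 113.10 g/mol.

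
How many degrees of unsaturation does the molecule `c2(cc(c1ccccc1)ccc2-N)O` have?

Molecular formula from the SMILES: C12H11NO.
DoU = (2C + 2 + N − H − X)/2 = (2·12 + 2 + 1 − 11 − 0)/2 = 16/2 = 8.
(Structurally: 2 ring(s) + 6 π bond(s) = 8.)

8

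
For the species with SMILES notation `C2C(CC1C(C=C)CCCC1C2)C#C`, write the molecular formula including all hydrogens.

Heavy atoms from the SMILES: 14 C.
Implicit hydrogens by atom environment:
  7 × C: 2 H each → 14
  6 × C: 1 H each → 6
  1 × C: no H
  Total hydrogens = 20.
Molecular formula: C14H20

C14H20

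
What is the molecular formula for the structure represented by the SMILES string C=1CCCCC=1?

Heavy atoms from the SMILES: 6 C.
Implicit hydrogens by atom environment:
  4 × C: 2 H each → 8
  2 × C: 1 H each → 2
  Total hydrogens = 10.
Molecular formula: C6H10

C6H10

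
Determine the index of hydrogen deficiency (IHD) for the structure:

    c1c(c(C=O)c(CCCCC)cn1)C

Molecular formula from the SMILES: C12H17NO.
DoU = (2C + 2 + N − H − X)/2 = (2·12 + 2 + 1 − 17 − 0)/2 = 10/2 = 5.
(Structurally: 1 ring(s) + 4 π bond(s) = 5.)

5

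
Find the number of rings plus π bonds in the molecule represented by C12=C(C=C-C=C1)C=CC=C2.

7

Molecular formula from the SMILES: C10H8.
DoU = (2C + 2 + N − H − X)/2 = (2·10 + 2 + 0 − 8 − 0)/2 = 14/2 = 7.
(Structurally: 2 ring(s) + 5 π bond(s) = 7.)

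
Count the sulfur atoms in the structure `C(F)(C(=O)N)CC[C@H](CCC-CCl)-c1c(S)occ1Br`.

1

The symbol for sulfur appears 1 time in the SMILES.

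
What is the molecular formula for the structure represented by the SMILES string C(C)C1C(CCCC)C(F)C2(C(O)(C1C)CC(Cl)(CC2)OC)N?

Heavy atoms from the SMILES: 18 C, 1 Cl, 1 F, 1 N, 2 O.
Implicit hydrogens by atom environment:
  7 × C: 2 H each → 14
  4 × C: 3 H each → 12
  4 × C: 1 H each → 4
  3 × C: no H
  1 × Cl: no H
  1 × F: no H
  1 × N: 2 H
  1 × O: 1 H
  1 × O: no H
  Total hydrogens = 33.
Molecular formula: C18H33ClFNO2

C18H33ClFNO2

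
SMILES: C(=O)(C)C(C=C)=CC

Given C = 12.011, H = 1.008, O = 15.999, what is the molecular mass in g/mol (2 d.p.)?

Molecular formula: C7H10O.
M = 7×12.011 + 10×1.008 + 1×15.999 = 110.16 g/mol.

110.16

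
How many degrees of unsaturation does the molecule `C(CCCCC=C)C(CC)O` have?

Molecular formula from the SMILES: C10H20O.
DoU = (2C + 2 + N − H − X)/2 = (2·10 + 2 + 0 − 20 − 0)/2 = 2/2 = 1.
(Structurally: 0 ring(s) + 1 π bond(s) = 1.)

1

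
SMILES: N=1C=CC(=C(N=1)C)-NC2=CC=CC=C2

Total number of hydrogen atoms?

11

Hydrogens are implicit in SMILES; fill each atom to its normal valence:
  7 × C (aromatic): 1 H each → 7
  3 × C (aromatic): no H
  2 × N (aromatic): no H
  1 × C: 3 H
  1 × N: 1 H
  Total hydrogens = 11.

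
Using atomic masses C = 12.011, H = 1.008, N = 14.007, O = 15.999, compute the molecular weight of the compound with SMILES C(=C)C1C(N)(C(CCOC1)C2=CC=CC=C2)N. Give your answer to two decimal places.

Molecular formula: C14H20N2O.
M = 14×12.011 + 20×1.008 + 2×14.007 + 1×15.999 = 232.33 g/mol.

232.33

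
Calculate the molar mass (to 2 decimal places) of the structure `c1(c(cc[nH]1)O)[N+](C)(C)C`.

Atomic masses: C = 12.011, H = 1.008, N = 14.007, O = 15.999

141.19

Molecular formula: C7H13N2O+.
M = 7×12.011 + 13×1.008 + 2×14.007 + 1×15.999 = 141.19 g/mol.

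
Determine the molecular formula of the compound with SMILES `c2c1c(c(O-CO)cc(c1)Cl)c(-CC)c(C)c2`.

Heavy atoms from the SMILES: 14 C, 1 Cl, 2 O.
Implicit hydrogens by atom environment:
  6 × C (aromatic): no H
  4 × C (aromatic): 1 H each → 4
  2 × C: 3 H each → 6
  2 × C: 2 H each → 4
  1 × Cl: no H
  1 × O: 1 H
  1 × O: no H
  Total hydrogens = 15.
Molecular formula: C14H15ClO2

C14H15ClO2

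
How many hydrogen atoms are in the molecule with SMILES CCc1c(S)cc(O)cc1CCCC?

18

Hydrogens are implicit in SMILES; fill each atom to its normal valence:
  4 × C: 2 H each → 8
  4 × C (aromatic): no H
  2 × C: 3 H each → 6
  2 × C (aromatic): 1 H each → 2
  1 × O: 1 H
  1 × S: 1 H
  Total hydrogens = 18.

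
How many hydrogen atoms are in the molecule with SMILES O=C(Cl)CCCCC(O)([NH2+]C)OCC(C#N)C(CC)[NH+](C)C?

Hydrogens are implicit in SMILES; fill each atom to its normal valence:
  6 × C: 2 H each → 12
  4 × C: 3 H each → 12
  3 × C: no H
  2 × C: 1 H each → 2
  2 × O: no H
  1 × Cl: no H
  1 × N (charge +1): 2 H
  1 × N (charge +1): 1 H
  1 × N: no H
  1 × O: 1 H
  Total hydrogens = 30.

30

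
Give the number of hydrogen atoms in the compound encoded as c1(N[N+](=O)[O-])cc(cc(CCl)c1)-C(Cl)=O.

Hydrogens are implicit in SMILES; fill each atom to its normal valence:
  3 × C (aromatic): 1 H each → 3
  3 × C (aromatic): no H
  2 × Cl: no H
  2 × O: no H
  1 × C: 2 H
  1 × C: no H
  1 × N: 1 H
  1 × N (charge +1): no H
  1 × O (charge -1): no H
  Total hydrogens = 6.

6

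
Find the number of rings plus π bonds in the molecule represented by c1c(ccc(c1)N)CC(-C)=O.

Molecular formula from the SMILES: C9H11NO.
DoU = (2C + 2 + N − H − X)/2 = (2·9 + 2 + 1 − 11 − 0)/2 = 10/2 = 5.
(Structurally: 1 ring(s) + 4 π bond(s) = 5.)

5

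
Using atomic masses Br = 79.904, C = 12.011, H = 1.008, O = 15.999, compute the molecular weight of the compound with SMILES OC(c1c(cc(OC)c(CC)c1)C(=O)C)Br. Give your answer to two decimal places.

Molecular formula: C12H15BrO3.
M = 1×79.904 + 12×12.011 + 15×1.008 + 3×15.999 = 287.15 g/mol.

287.15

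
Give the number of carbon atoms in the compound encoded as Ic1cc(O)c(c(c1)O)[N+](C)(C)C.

9

The symbol for carbon appears 9 times in the SMILES. Lowercase c denotes aromatic carbon and counts toward C.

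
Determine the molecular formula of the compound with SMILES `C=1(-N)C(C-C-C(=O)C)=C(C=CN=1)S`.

Heavy atoms from the SMILES: 9 C, 2 N, 1 O, 1 S.
Implicit hydrogens by atom environment:
  3 × C (aromatic): no H
  2 × C: 2 H each → 4
  2 × C (aromatic): 1 H each → 2
  1 × C: 3 H
  1 × C: no H
  1 × N: 2 H
  1 × N (aromatic): no H
  1 × O: no H
  1 × S: 1 H
  Total hydrogens = 12.
Molecular formula: C9H12N2OS

C9H12N2OS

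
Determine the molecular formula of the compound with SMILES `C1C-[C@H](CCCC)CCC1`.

Heavy atoms from the SMILES: 10 C.
Implicit hydrogens by atom environment:
  8 × C: 2 H each → 16
  1 × C: 3 H
  1 × C: 1 H
  Total hydrogens = 20.
Molecular formula: C10H20

C10H20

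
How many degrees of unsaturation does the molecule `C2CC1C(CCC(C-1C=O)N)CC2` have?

Molecular formula from the SMILES: C11H19NO.
DoU = (2C + 2 + N − H − X)/2 = (2·11 + 2 + 1 − 19 − 0)/2 = 6/2 = 3.
(Structurally: 2 ring(s) + 1 π bond(s) = 3.)

3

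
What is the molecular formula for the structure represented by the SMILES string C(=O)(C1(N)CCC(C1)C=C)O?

Heavy atoms from the SMILES: 8 C, 1 N, 2 O.
Implicit hydrogens by atom environment:
  4 × C: 2 H each → 8
  2 × C: 1 H each → 2
  2 × C: no H
  1 × N: 2 H
  1 × O: 1 H
  1 × O: no H
  Total hydrogens = 13.
Molecular formula: C8H13NO2

C8H13NO2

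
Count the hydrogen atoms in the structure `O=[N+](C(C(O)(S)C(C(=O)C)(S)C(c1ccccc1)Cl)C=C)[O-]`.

16

Hydrogens are implicit in SMILES; fill each atom to its normal valence:
  5 × C (aromatic): 1 H each → 5
  3 × C: 1 H each → 3
  3 × C: no H
  2 × O: no H
  2 × S: 1 H each → 2
  1 × C: 3 H
  1 × C: 2 H
  1 × C (aromatic): no H
  1 × Cl: no H
  1 × N (charge +1): no H
  1 × O: 1 H
  1 × O (charge -1): no H
  Total hydrogens = 16.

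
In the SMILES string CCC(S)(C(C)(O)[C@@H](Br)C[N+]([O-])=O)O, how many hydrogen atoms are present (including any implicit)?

Hydrogens are implicit in SMILES; fill each atom to its normal valence:
  2 × C: 3 H each → 6
  2 × C: 2 H each → 4
  2 × C: no H
  2 × O: 1 H each → 2
  1 × Br: no H
  1 × C: 1 H
  1 × N (charge +1): no H
  1 × O: no H
  1 × O (charge -1): no H
  1 × S: 1 H
  Total hydrogens = 14.

14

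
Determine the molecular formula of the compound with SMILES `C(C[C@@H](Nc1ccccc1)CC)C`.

Heavy atoms from the SMILES: 12 C, 1 N.
Implicit hydrogens by atom environment:
  5 × C (aromatic): 1 H each → 5
  3 × C: 2 H each → 6
  2 × C: 3 H each → 6
  1 × C: 1 H
  1 × C (aromatic): no H
  1 × N: 1 H
  Total hydrogens = 19.
Molecular formula: C12H19N

C12H19N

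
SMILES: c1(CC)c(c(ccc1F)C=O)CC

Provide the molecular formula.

Heavy atoms from the SMILES: 11 C, 1 F, 1 O.
Implicit hydrogens by atom environment:
  4 × C (aromatic): no H
  2 × C: 3 H each → 6
  2 × C: 2 H each → 4
  2 × C (aromatic): 1 H each → 2
  1 × C: 1 H
  1 × F: no H
  1 × O: no H
  Total hydrogens = 13.
Molecular formula: C11H13FO

C11H13FO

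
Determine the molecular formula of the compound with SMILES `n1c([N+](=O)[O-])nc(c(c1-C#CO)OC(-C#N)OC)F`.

C9H5FN4O5

Heavy atoms from the SMILES: 9 C, 1 F, 4 N, 5 O.
Implicit hydrogens by atom environment:
  4 × C (aromatic): no H
  3 × C: no H
  3 × O: no H
  2 × N (aromatic): no H
  1 × C: 3 H
  1 × C: 1 H
  1 × F: no H
  1 × N (charge +1): no H
  1 × N: no H
  1 × O: 1 H
  1 × O (charge -1): no H
  Total hydrogens = 5.
Molecular formula: C9H5FN4O5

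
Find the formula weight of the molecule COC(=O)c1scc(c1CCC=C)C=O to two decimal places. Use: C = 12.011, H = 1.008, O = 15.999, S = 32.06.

Molecular formula: C11H12O3S.
M = 11×12.011 + 12×1.008 + 3×15.999 + 1×32.06 = 224.27 g/mol.

224.27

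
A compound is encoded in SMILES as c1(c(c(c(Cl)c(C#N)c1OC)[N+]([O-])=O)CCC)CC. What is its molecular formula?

C13H15ClN2O3

Heavy atoms from the SMILES: 13 C, 1 Cl, 2 N, 3 O.
Implicit hydrogens by atom environment:
  6 × C (aromatic): no H
  3 × C: 3 H each → 9
  3 × C: 2 H each → 6
  2 × O: no H
  1 × C: no H
  1 × Cl: no H
  1 × N: no H
  1 × N (charge +1): no H
  1 × O (charge -1): no H
  Total hydrogens = 15.
Molecular formula: C13H15ClN2O3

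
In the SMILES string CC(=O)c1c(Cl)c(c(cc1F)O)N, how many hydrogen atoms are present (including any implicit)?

Hydrogens are implicit in SMILES; fill each atom to its normal valence:
  5 × C (aromatic): no H
  1 × C: 3 H
  1 × C (aromatic): 1 H
  1 × C: no H
  1 × Cl: no H
  1 × F: no H
  1 × N: 2 H
  1 × O: 1 H
  1 × O: no H
  Total hydrogens = 7.

7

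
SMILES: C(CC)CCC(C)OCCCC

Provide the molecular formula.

C11H24O

Heavy atoms from the SMILES: 11 C, 1 O.
Implicit hydrogens by atom environment:
  7 × C: 2 H each → 14
  3 × C: 3 H each → 9
  1 × C: 1 H
  1 × O: no H
  Total hydrogens = 24.
Molecular formula: C11H24O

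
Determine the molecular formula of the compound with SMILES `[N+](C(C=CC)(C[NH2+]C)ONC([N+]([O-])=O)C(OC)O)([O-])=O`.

C9H19N4O7+

Heavy atoms from the SMILES: 9 C, 4 N, 7 O.
Implicit hydrogens by atom environment:
  4 × C: 1 H each → 4
  4 × O: no H
  3 × C: 3 H each → 9
  2 × N (charge +1): no H
  2 × O (charge -1): no H
  1 × C: 2 H
  1 × C: no H
  1 × N (charge +1): 2 H
  1 × N: 1 H
  1 × O: 1 H
  Total hydrogens = 19.
Net charge +1.
Molecular formula: C9H19N4O7+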